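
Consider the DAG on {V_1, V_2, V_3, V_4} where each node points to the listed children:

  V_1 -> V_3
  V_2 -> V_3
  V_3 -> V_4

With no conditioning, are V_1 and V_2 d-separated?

The only undirected path from V_1 to V_2 is:
Path 1: V_1 → V_3 ← V_2
  V_3 is a collider here and neither V_3 nor any of its descendants is conditioned on, so the collider stays closed — the path is blocked at V_3.
All paths are blocked; V_1 ⊥ V_2 | ∅ holds.

Yes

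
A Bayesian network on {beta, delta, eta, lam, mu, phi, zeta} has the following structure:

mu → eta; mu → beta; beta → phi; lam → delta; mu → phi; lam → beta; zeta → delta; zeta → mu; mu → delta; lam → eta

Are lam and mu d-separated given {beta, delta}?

No

There are 5 undirected paths between lam and mu; checking each against the conditioning set {beta, delta}:
Path 1: lam → eta ← mu
  eta is a collider here and neither eta nor any of its descendants is conditioned on, so the collider stays closed — the path is blocked at eta.
Path 2: lam → beta → phi ← mu
  beta is a chain here and beta is conditioned on, so the path is blocked at beta.
Path 3: lam → beta ← mu
  beta is a collider and beta is conditioned on, which opens it — no node blocks this path, so it is active.
Path 4: lam → delta ← zeta → mu
  delta is a collider and delta is conditioned on, which opens it; zeta is a fork and zeta is not conditioned on — no node blocks this path, so it is active.
Path 5: lam → delta ← mu
  delta is a collider and delta is conditioned on, which opens it — no node blocks this path, so it is active.
At least one path is unblocked, so d-separation fails.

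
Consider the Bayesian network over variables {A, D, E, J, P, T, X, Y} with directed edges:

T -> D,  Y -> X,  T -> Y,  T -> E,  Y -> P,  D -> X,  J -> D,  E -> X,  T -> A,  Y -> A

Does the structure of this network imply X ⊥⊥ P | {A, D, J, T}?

No — X and P are not d-separated given {A, D, J, T}.

There are 5 undirected paths between X and P; checking each against the conditioning set {A, D, J, T}:
Path 1: X ← D ← T → Y → P
  D is a chain here and D is conditioned on, so the path is blocked at D.
Path 2: X ← D ← T → A ← Y → P
  D is a chain here and D is conditioned on, so the path is blocked at D.
Path 3: X ← Y → P
  Y is a fork and Y is not conditioned on — no node blocks this path, so it is active.
Path 4: X ← E ← T → Y → P
  T is a fork here and T is conditioned on, so the path is blocked at T.
Path 5: X ← E ← T → A ← Y → P
  T is a fork here and T is conditioned on, so the path is blocked at T.
At least one path is unblocked, so d-separation fails.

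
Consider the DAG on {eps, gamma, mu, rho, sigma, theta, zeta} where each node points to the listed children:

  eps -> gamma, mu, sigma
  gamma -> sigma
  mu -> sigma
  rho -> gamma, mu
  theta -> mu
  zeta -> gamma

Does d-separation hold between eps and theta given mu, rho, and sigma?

5 paths connect eps and theta; each must be blocked for d-separation to hold:
Path 1: eps → gamma ← rho → mu ← theta
  rho is a fork here and rho is conditioned on, so the path is blocked at rho.
Path 2: eps → gamma → sigma ← mu ← theta
  mu is a chain here and mu is conditioned on, so the path is blocked at mu.
Path 3: eps → sigma ← gamma ← rho → mu ← theta
  rho is a fork here and rho is conditioned on, so the path is blocked at rho.
Path 4: eps → sigma ← mu ← theta
  mu is a chain here and mu is conditioned on, so the path is blocked at mu.
Path 5: eps → mu ← theta
  mu is a collider and mu is conditioned on, which opens it — no node blocks this path, so it is active.
At least one path is unblocked, so d-separation fails.

No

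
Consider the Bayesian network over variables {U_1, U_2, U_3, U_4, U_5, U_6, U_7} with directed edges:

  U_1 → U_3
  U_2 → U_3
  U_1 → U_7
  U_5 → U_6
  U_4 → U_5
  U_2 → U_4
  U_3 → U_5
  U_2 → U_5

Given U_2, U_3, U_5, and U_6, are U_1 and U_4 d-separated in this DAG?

Yes

Enumerating the 4 paths from U_1 to U_4 and testing each for blocking by {U_2, U_3, U_5, U_6}:
Path 1: U_1 → U_3 → U_5 ← U_4
  U_3 is a chain here and U_3 is conditioned on, so the path is blocked at U_3.
Path 2: U_1 → U_3 → U_5 ← U_2 → U_4
  U_3 is a chain here and U_3 is conditioned on, so the path is blocked at U_3.
Path 3: U_1 → U_3 ← U_2 → U_5 ← U_4
  U_2 is a fork here and U_2 is conditioned on, so the path is blocked at U_2.
Path 4: U_1 → U_3 ← U_2 → U_4
  U_2 is a fork here and U_2 is conditioned on, so the path is blocked at U_2.
All paths are blocked; U_1 ⊥ U_4 | {U_2, U_3, U_5, U_6} holds.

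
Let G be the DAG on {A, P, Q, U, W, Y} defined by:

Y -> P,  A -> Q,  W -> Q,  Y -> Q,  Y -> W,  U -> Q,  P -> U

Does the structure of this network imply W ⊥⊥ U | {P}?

Yes

Enumerating the 4 paths from W to U and testing each for blocking by {P}:
Path 1: W ← Y → Q ← U
  Q is a collider here and neither Q nor any of its descendants is conditioned on, so the collider stays closed — the path is blocked at Q.
Path 2: W ← Y → P → U
  P is a chain here and P is conditioned on, so the path is blocked at P.
Path 3: W → Q ← Y → P → U
  Q is a collider here and neither Q nor any of its descendants is conditioned on, so the collider stays closed — the path is blocked at Q.
Path 4: W → Q ← U
  Q is a collider here and neither Q nor any of its descendants is conditioned on, so the collider stays closed — the path is blocked at Q.
Every path is blocked, so W and U are d-separated given {P}.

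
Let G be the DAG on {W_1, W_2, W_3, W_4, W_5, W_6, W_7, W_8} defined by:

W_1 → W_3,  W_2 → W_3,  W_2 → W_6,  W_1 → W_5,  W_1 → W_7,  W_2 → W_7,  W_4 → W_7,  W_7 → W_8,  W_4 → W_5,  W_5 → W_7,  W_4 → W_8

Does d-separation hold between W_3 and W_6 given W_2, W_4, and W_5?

There are 5 undirected paths between W_3 and W_6; checking each against the conditioning set {W_2, W_4, W_5}:
Path 1: W_3 ← W_1 → W_5 ← W_4 → W_8 ← W_7 ← W_2 → W_6
  W_4 is a fork here and W_4 is conditioned on, so the path is blocked at W_4.
Path 2: W_3 ← W_1 → W_5 ← W_4 → W_7 ← W_2 → W_6
  W_4 is a fork here and W_4 is conditioned on, so the path is blocked at W_4.
Path 3: W_3 ← W_1 → W_5 → W_7 ← W_2 → W_6
  W_5 is a chain here and W_5 is conditioned on, so the path is blocked at W_5.
Path 4: W_3 ← W_1 → W_7 ← W_2 → W_6
  W_7 is a collider here and neither W_7 nor any of its descendants is conditioned on, so the collider stays closed — the path is blocked at W_7.
Path 5: W_3 ← W_2 → W_6
  W_2 is a fork here and W_2 is conditioned on, so the path is blocked at W_2.
All paths are blocked; W_3 ⊥ W_6 | {W_2, W_4, W_5} holds.

Yes — W_3 and W_6 are d-separated given {W_2, W_4, W_5}.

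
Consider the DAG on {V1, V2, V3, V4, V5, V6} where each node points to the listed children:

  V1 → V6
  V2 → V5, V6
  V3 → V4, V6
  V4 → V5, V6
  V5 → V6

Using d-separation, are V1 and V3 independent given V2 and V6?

There are 4 undirected paths between V1 and V3; checking each against the conditioning set {V2, V6}:
  1. V1 → V6 ← V3 — V6:collider[open] ⇒ active
  2. V1 → V6 ← V4 ← V3 — V6:collider[open]; V4:chain[open] ⇒ active
  3. V1 → V6 ← V2 → V5 ← V4 ← V3 — V6:collider[open]; V2:fork[blocks]; V5:collider[open]; V4:chain[open] ⇒ blocked
  4. V1 → V6 ← V5 ← V4 ← V3 — V6:collider[open]; V5:chain[open]; V4:chain[open] ⇒ active
At least one path is unblocked, so d-separation fails.

No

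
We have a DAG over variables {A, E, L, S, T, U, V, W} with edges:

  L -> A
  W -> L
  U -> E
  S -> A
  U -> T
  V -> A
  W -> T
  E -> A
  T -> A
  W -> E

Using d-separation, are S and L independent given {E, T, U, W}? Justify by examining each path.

Enumerating the 5 paths from S to L and testing each for blocking by {E, T, U, W}:
Path 1: S → A ← T ← W → L
  A is a collider here and neither A nor any of its descendants is conditioned on, so the collider stays closed — the path is blocked at A.
Path 2: S → A ← T ← U → E ← W → L
  A is a collider here and neither A nor any of its descendants is conditioned on, so the collider stays closed — the path is blocked at A.
Path 3: S → A ← E ← W → L
  A is a collider here and neither A nor any of its descendants is conditioned on, so the collider stays closed — the path is blocked at A.
Path 4: S → A ← E ← U → T ← W → L
  A is a collider here and neither A nor any of its descendants is conditioned on, so the collider stays closed — the path is blocked at A.
Path 5: S → A ← L
  A is a collider here and neither A nor any of its descendants is conditioned on, so the collider stays closed — the path is blocked at A.
Since every path is blocked, d-separation holds.

Yes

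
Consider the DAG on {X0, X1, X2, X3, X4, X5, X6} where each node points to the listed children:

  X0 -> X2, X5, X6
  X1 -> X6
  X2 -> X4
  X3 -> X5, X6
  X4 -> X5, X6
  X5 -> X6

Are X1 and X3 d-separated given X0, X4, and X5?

Yes

6 paths connect X1 and X3; each must be blocked for d-separation to hold:
  1. X1 → X6 ← X3 — X6:collider[blocks] ⇒ blocked
  2. X1 → X6 ← X0 → X2 → X4 → X5 ← X3 — X6:collider[blocks]; X0:fork[blocks]; X2:chain[open]; X4:chain[blocks]; X5:collider[open] ⇒ blocked
  3. X1 → X6 ← X0 → X5 ← X3 — X6:collider[blocks]; X0:fork[blocks]; X5:collider[open] ⇒ blocked
  4. X1 → X6 ← X4 ← X2 ← X0 → X5 ← X3 — X6:collider[blocks]; X4:chain[blocks]; X2:chain[open]; X0:fork[blocks]; X5:collider[open] ⇒ blocked
  5. X1 → X6 ← X4 → X5 ← X3 — X6:collider[blocks]; X4:fork[blocks]; X5:collider[open] ⇒ blocked
  6. X1 → X6 ← X5 ← X3 — X6:collider[blocks]; X5:chain[blocks] ⇒ blocked
Since every path is blocked, d-separation holds.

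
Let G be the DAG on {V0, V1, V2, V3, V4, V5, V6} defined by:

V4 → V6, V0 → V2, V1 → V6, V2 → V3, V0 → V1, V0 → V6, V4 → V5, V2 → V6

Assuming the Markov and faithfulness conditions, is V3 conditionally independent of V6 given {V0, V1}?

There are 3 undirected paths between V3 and V6; checking each against the conditioning set {V0, V1}:
Path 1: V3 ← V2 ← V0 → V6
  V0 is a fork here and V0 is conditioned on, so the path is blocked at V0.
Path 2: V3 ← V2 ← V0 → V1 → V6
  V0 is a fork here and V0 is conditioned on, so the path is blocked at V0.
Path 3: V3 ← V2 → V6
  V2 is a fork and V2 is not conditioned on — no node blocks this path, so it is active.
Because an active path exists, V3 and V6 are not d-separated.

No — V3 and V6 are not d-separated given {V0, V1}.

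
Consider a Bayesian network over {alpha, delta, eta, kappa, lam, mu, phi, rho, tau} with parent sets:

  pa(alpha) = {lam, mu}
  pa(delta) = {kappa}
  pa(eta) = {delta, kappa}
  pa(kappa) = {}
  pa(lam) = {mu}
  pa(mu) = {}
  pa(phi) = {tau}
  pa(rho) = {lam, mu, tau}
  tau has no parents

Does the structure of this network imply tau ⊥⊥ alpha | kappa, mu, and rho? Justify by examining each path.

No

There are 4 undirected paths between tau and alpha; checking each against the conditioning set {kappa, mu, rho}:
Path 1: tau → rho ← mu → alpha
  mu is a fork here and mu is conditioned on, so the path is blocked at mu.
Path 2: tau → rho ← mu → lam → alpha
  mu is a fork here and mu is conditioned on, so the path is blocked at mu.
Path 3: tau → rho ← lam → alpha
  rho is a collider and rho is conditioned on, which opens it; lam is a fork and lam is not conditioned on — no node blocks this path, so it is active.
Path 4: tau → rho ← lam ← mu → alpha
  mu is a fork here and mu is conditioned on, so the path is blocked at mu.
Because an active path exists, tau and alpha are not d-separated.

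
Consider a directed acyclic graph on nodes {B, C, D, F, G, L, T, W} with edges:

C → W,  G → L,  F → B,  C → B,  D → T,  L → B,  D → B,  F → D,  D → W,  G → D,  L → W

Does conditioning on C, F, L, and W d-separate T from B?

We examine all 6 paths between T and B:
Path 1: T ← D ← G → L → W ← C → B
  L is a chain here and L is conditioned on, so the path is blocked at L.
Path 2: T ← D ← G → L → B
  L is a chain here and L is conditioned on, so the path is blocked at L.
Path 3: T ← D → W ← L → B
  L is a fork here and L is conditioned on, so the path is blocked at L.
Path 4: T ← D → W ← C → B
  C is a fork here and C is conditioned on, so the path is blocked at C.
Path 5: T ← D → B
  D is a fork and D is not conditioned on — no node blocks this path, so it is active.
Path 6: T ← D ← F → B
  F is a fork here and F is conditioned on, so the path is blocked at F.
Because an active path exists, T and B are not d-separated.

No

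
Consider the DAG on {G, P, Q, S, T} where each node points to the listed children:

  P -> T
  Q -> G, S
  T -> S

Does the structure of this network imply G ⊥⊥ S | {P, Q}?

Yes

There is one path between G and S:
Path 1: G ← Q → S
  Q is a fork here and Q is conditioned on, so the path is blocked at Q.
Since every path is blocked, d-separation holds.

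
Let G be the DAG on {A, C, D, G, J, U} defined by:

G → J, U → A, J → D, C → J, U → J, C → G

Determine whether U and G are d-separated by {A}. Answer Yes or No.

Enumerating the 2 paths from U to G and testing each for blocking by {A}:
Path 1: U → J ← G
  J is a collider here and neither J nor any of its descendants is conditioned on, so the collider stays closed — the path is blocked at J.
Path 2: U → J ← C → G
  J is a collider here and neither J nor any of its descendants is conditioned on, so the collider stays closed — the path is blocked at J.
Since every path is blocked, d-separation holds.

Yes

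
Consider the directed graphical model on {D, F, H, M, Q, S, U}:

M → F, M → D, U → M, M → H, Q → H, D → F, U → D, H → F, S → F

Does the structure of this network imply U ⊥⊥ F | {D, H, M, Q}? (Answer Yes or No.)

Yes — U and F are d-separated given {D, H, M, Q}.

Enumerating the 6 paths from U to F and testing each for blocking by {D, H, M, Q}:
Path 1: U → M → F
  M is a chain here and M is conditioned on, so the path is blocked at M.
Path 2: U → M → H → F
  M is a chain here and M is conditioned on, so the path is blocked at M.
Path 3: U → M → D → F
  M is a chain here and M is conditioned on, so the path is blocked at M.
Path 4: U → D → F
  D is a chain here and D is conditioned on, so the path is blocked at D.
Path 5: U → D ← M → F
  M is a fork here and M is conditioned on, so the path is blocked at M.
Path 6: U → D ← M → H → F
  M is a fork here and M is conditioned on, so the path is blocked at M.
Since every path is blocked, d-separation holds.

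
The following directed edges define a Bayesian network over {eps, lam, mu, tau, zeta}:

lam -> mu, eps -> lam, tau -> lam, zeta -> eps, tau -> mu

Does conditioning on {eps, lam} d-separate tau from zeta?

We examine all 2 paths between tau and zeta:
  1. tau → mu ← lam ← eps ← zeta — mu:collider[blocks]; lam:chain[blocks]; eps:chain[blocks] ⇒ blocked
  2. tau → lam ← eps ← zeta — lam:collider[open]; eps:chain[blocks] ⇒ blocked
Since every path is blocked, d-separation holds.

Yes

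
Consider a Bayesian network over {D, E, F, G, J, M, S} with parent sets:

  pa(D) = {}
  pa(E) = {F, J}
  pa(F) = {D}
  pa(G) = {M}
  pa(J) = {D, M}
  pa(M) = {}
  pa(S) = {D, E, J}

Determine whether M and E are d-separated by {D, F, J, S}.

5 paths connect M and E; each must be blocked for d-separation to hold:
Path 1: M → J ← D → S ← E
  D is a fork here and D is conditioned on, so the path is blocked at D.
Path 2: M → J ← D → F → E
  D is a fork here and D is conditioned on, so the path is blocked at D.
Path 3: M → J → E
  J is a chain here and J is conditioned on, so the path is blocked at J.
Path 4: M → J → S ← D → F → E
  J is a chain here and J is conditioned on, so the path is blocked at J.
Path 5: M → J → S ← E
  J is a chain here and J is conditioned on, so the path is blocked at J.
Since every path is blocked, d-separation holds.

Yes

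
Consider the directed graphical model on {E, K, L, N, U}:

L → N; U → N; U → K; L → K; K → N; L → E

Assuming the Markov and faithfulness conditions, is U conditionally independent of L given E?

Yes

There are 4 undirected paths between U and L; checking each against the conditioning set {E}:
  1. U → K ← L — K:collider[blocks] ⇒ blocked
  2. U → K → N ← L — K:chain[open]; N:collider[blocks] ⇒ blocked
  3. U → N ← K ← L — N:collider[blocks]; K:chain[open] ⇒ blocked
  4. U → N ← L — N:collider[blocks] ⇒ blocked
Since every path is blocked, d-separation holds.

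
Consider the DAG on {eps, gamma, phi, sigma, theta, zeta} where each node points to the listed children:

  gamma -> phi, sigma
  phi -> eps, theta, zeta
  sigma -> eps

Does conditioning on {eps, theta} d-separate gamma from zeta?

2 paths connect gamma and zeta; each must be blocked for d-separation to hold:
Path 1: gamma → sigma → eps ← phi → zeta
  sigma is a chain and sigma is not conditioned on; eps is a collider and eps is conditioned on, which opens it; phi is a fork and phi is not conditioned on — no node blocks this path, so it is active.
Path 2: gamma → phi → zeta
  phi is a chain and phi is not conditioned on — no node blocks this path, so it is active.
At least one path is unblocked, so d-separation fails.

No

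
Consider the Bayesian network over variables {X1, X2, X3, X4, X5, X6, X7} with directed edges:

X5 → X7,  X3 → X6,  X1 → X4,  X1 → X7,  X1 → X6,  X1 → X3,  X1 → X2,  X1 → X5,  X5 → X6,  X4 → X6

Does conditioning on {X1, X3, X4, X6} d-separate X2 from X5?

Yes — X2 and X5 are d-separated given {X1, X3, X4, X6}.

We examine all 5 paths between X2 and X5:
  1. X2 ← X1 → X6 ← X5 — X1:fork[blocks]; X6:collider[open] ⇒ blocked
  2. X2 ← X1 → X5 — X1:fork[blocks] ⇒ blocked
  3. X2 ← X1 → X7 ← X5 — X1:fork[blocks]; X7:collider[blocks] ⇒ blocked
  4. X2 ← X1 → X3 → X6 ← X5 — X1:fork[blocks]; X3:chain[blocks]; X6:collider[open] ⇒ blocked
  5. X2 ← X1 → X4 → X6 ← X5 — X1:fork[blocks]; X4:chain[blocks]; X6:collider[open] ⇒ blocked
Since every path is blocked, d-separation holds.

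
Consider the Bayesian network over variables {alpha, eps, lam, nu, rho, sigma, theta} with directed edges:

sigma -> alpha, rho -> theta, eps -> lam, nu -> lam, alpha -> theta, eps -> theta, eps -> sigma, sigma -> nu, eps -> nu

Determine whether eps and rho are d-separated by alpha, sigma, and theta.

No

There are 4 undirected paths between eps and rho; checking each against the conditioning set {alpha, sigma, theta}:
Path 1: eps → lam ← nu ← sigma → alpha → theta ← rho
  lam is a collider here and neither lam nor any of its descendants is conditioned on, so the collider stays closed — the path is blocked at lam.
Path 2: eps → sigma → alpha → theta ← rho
  sigma is a chain here and sigma is conditioned on, so the path is blocked at sigma.
Path 3: eps → nu ← sigma → alpha → theta ← rho
  nu is a collider here and neither nu nor any of its descendants is conditioned on, so the collider stays closed — the path is blocked at nu.
Path 4: eps → theta ← rho
  theta is a collider and theta is conditioned on, which opens it — no node blocks this path, so it is active.
Because an active path exists, eps and rho are not d-separated.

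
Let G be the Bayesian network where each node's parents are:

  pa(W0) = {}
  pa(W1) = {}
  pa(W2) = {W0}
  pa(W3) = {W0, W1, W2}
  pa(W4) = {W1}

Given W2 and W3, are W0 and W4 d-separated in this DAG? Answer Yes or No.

No

We examine all 2 paths between W0 and W4:
Path 1: W0 → W3 ← W1 → W4
  W3 is a collider and W3 is conditioned on, which opens it; W1 is a fork and W1 is not conditioned on — no node blocks this path, so it is active.
Path 2: W0 → W2 → W3 ← W1 → W4
  W2 is a chain here and W2 is conditioned on, so the path is blocked at W2.
At least one path is unblocked, so d-separation fails.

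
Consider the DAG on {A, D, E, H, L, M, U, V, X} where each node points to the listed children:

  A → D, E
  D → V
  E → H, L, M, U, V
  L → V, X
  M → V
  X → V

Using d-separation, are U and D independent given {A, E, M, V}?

Enumerating the 5 paths from U to D and testing each for blocking by {A, E, M, V}:
Path 1: U ← E → V ← D
  E is a fork here and E is conditioned on, so the path is blocked at E.
Path 2: U ← E → L → V ← D
  E is a fork here and E is conditioned on, so the path is blocked at E.
Path 3: U ← E → L → X → V ← D
  E is a fork here and E is conditioned on, so the path is blocked at E.
Path 4: U ← E → M → V ← D
  E is a fork here and E is conditioned on, so the path is blocked at E.
Path 5: U ← E ← A → D
  E is a chain here and E is conditioned on, so the path is blocked at E.
Since every path is blocked, d-separation holds.

Yes — U and D are d-separated given {A, E, M, V}.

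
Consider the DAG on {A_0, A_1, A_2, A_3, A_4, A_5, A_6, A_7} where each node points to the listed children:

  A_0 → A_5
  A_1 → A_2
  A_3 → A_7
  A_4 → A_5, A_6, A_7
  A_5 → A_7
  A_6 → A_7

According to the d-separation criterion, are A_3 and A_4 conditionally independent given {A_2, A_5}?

Yes

3 paths connect A_3 and A_4; each must be blocked for d-separation to hold:
  1. A_3 → A_7 ← A_4 — A_7:collider[blocks] ⇒ blocked
  2. A_3 → A_7 ← A_5 ← A_4 — A_7:collider[blocks]; A_5:chain[blocks] ⇒ blocked
  3. A_3 → A_7 ← A_6 ← A_4 — A_7:collider[blocks]; A_6:chain[open] ⇒ blocked
Every path is blocked, so A_3 and A_4 are d-separated given {A_2, A_5}.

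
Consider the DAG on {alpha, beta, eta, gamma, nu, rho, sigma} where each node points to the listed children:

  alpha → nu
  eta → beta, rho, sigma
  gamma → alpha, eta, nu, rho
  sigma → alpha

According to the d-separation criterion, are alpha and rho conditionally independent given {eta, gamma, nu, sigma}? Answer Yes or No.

6 paths connect alpha and rho; each must be blocked for d-separation to hold:
  1. alpha ← gamma → rho — gamma:fork[blocks] ⇒ blocked
  2. alpha ← gamma → eta → rho — gamma:fork[blocks]; eta:chain[blocks] ⇒ blocked
  3. alpha → nu ← gamma → rho — nu:collider[open]; gamma:fork[blocks] ⇒ blocked
  4. alpha → nu ← gamma → eta → rho — nu:collider[open]; gamma:fork[blocks]; eta:chain[blocks] ⇒ blocked
  5. alpha ← sigma ← eta ← gamma → rho — sigma:chain[blocks]; eta:chain[blocks]; gamma:fork[blocks] ⇒ blocked
  6. alpha ← sigma ← eta → rho — sigma:chain[blocks]; eta:fork[blocks] ⇒ blocked
All paths are blocked; alpha ⊥ rho | {eta, gamma, nu, sigma} holds.

Yes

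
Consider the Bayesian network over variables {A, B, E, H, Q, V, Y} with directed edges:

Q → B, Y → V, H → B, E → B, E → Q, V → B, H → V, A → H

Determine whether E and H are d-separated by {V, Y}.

We examine all 4 paths between E and H:
  1. E → Q → B ← V ← H — Q:chain[open]; B:collider[blocks]; V:chain[blocks] ⇒ blocked
  2. E → Q → B ← H — Q:chain[open]; B:collider[blocks] ⇒ blocked
  3. E → B ← V ← H — B:collider[blocks]; V:chain[blocks] ⇒ blocked
  4. E → B ← H — B:collider[blocks] ⇒ blocked
All paths are blocked; E ⊥ H | {V, Y} holds.

Yes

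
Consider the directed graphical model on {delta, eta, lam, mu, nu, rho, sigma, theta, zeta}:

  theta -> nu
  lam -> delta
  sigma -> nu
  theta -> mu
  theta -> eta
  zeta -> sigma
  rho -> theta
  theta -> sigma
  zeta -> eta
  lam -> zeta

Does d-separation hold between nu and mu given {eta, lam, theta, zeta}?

Yes — nu and mu are d-separated given {eta, lam, theta, zeta}.

We examine all 3 paths between nu and mu:
  1. nu ← sigma ← theta → mu — sigma:chain[open]; theta:fork[blocks] ⇒ blocked
  2. nu ← sigma ← zeta → eta ← theta → mu — sigma:chain[open]; zeta:fork[blocks]; eta:collider[open]; theta:fork[blocks] ⇒ blocked
  3. nu ← theta → mu — theta:fork[blocks] ⇒ blocked
Since every path is blocked, d-separation holds.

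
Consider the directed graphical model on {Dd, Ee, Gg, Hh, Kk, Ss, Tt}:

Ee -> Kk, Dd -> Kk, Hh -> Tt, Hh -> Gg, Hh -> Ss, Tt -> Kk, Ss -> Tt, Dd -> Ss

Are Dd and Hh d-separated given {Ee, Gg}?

Yes

We examine all 4 paths between Dd and Hh:
Path 1: Dd → Kk ← Tt ← Hh
  Kk is a collider here and neither Kk nor any of its descendants is conditioned on, so the collider stays closed — the path is blocked at Kk.
Path 2: Dd → Kk ← Tt ← Ss ← Hh
  Kk is a collider here and neither Kk nor any of its descendants is conditioned on, so the collider stays closed — the path is blocked at Kk.
Path 3: Dd → Ss ← Hh
  Ss is a collider here and neither Ss nor any of its descendants is conditioned on, so the collider stays closed — the path is blocked at Ss.
Path 4: Dd → Ss → Tt ← Hh
  Tt is a collider here and neither Tt nor any of its descendants is conditioned on, so the collider stays closed — the path is blocked at Tt.
All paths are blocked; Dd ⊥ Hh | {Ee, Gg} holds.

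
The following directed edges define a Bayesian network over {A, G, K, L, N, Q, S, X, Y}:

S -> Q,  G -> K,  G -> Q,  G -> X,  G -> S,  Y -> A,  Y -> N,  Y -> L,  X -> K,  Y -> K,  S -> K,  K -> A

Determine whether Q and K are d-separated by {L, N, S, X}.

No

We examine all 6 paths between Q and K:
  1. Q ← S → K — S:fork[blocks] ⇒ blocked
  2. Q ← S ← G → K — S:chain[blocks]; G:fork[open] ⇒ blocked
  3. Q ← S ← G → X → K — S:chain[blocks]; G:fork[open]; X:chain[blocks] ⇒ blocked
  4. Q ← G → S → K — G:fork[open]; S:chain[blocks] ⇒ blocked
  5. Q ← G → K — G:fork[open] ⇒ active
  6. Q ← G → X → K — G:fork[open]; X:chain[blocks] ⇒ blocked
Because an active path exists, Q and K are not d-separated.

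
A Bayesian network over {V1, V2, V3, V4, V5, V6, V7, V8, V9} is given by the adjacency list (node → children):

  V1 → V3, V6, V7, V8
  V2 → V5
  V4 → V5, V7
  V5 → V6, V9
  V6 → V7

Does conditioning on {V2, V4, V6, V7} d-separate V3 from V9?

There are 4 undirected paths between V3 and V9; checking each against the conditioning set {V2, V4, V6, V7}:
Path 1: V3 ← V1 → V7 ← V4 → V5 → V9
  V4 is a fork here and V4 is conditioned on, so the path is blocked at V4.
Path 2: V3 ← V1 → V7 ← V6 ← V5 → V9
  V6 is a chain here and V6 is conditioned on, so the path is blocked at V6.
Path 3: V3 ← V1 → V6 → V7 ← V4 → V5 → V9
  V6 is a chain here and V6 is conditioned on, so the path is blocked at V6.
Path 4: V3 ← V1 → V6 ← V5 → V9
  V1 is a fork and V1 is not conditioned on; V6 is a collider and V6 is conditioned on, which opens it; V5 is a fork and V5 is not conditioned on — no node blocks this path, so it is active.
Since the path V3 ← V1 → V6 ← V5 → V9 is active, V3 and V9 are not d-separated given {V2, V4, V6, V7}.

No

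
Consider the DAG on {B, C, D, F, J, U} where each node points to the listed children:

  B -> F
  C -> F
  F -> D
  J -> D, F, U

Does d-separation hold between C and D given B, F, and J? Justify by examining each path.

Yes

There are 2 undirected paths between C and D; checking each against the conditioning set {B, F, J}:
Path 1: C → F → D
  F is a chain here and F is conditioned on, so the path is blocked at F.
Path 2: C → F ← J → D
  J is a fork here and J is conditioned on, so the path is blocked at J.
Every path is blocked, so C and D are d-separated given {B, F, J}.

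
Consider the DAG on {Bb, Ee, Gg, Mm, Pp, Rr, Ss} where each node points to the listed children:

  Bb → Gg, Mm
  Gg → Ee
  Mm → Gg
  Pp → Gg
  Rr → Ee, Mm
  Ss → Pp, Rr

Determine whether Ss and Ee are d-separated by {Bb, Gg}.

No

There are 6 undirected paths between Ss and Ee; checking each against the conditioning set {Bb, Gg}:
Path 1: Ss → Pp → Gg ← Bb → Mm ← Rr → Ee
  Bb is a fork here and Bb is conditioned on, so the path is blocked at Bb.
Path 2: Ss → Pp → Gg ← Mm ← Rr → Ee
  Pp is a chain and Pp is not conditioned on; Gg is a collider and Gg is conditioned on, which opens it; Mm is a chain and Mm is not conditioned on; Rr is a fork and Rr is not conditioned on — no node blocks this path, so it is active.
Path 3: Ss → Pp → Gg → Ee
  Gg is a chain here and Gg is conditioned on, so the path is blocked at Gg.
Path 4: Ss → Rr → Mm → Gg → Ee
  Gg is a chain here and Gg is conditioned on, so the path is blocked at Gg.
Path 5: Ss → Rr → Mm ← Bb → Gg → Ee
  Bb is a fork here and Bb is conditioned on, so the path is blocked at Bb.
Path 6: Ss → Rr → Ee
  Rr is a chain and Rr is not conditioned on — no node blocks this path, so it is active.
Because an active path exists, Ss and Ee are not d-separated.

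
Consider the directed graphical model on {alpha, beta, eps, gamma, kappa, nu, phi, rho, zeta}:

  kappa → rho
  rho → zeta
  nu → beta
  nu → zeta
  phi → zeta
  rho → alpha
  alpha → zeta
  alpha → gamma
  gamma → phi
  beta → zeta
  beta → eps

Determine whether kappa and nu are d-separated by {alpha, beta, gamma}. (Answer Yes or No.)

Enumerating the 6 paths from kappa to nu and testing each for blocking by {alpha, beta, gamma}:
Path 1: kappa → rho → zeta ← nu
  zeta is a collider here and neither zeta nor any of its descendants is conditioned on, so the collider stays closed — the path is blocked at zeta.
Path 2: kappa → rho → zeta ← beta ← nu
  zeta is a collider here and neither zeta nor any of its descendants is conditioned on, so the collider stays closed — the path is blocked at zeta.
Path 3: kappa → rho → alpha → zeta ← nu
  alpha is a chain here and alpha is conditioned on, so the path is blocked at alpha.
Path 4: kappa → rho → alpha → zeta ← beta ← nu
  alpha is a chain here and alpha is conditioned on, so the path is blocked at alpha.
Path 5: kappa → rho → alpha → gamma → phi → zeta ← nu
  alpha is a chain here and alpha is conditioned on, so the path is blocked at alpha.
Path 6: kappa → rho → alpha → gamma → phi → zeta ← beta ← nu
  alpha is a chain here and alpha is conditioned on, so the path is blocked at alpha.
All paths are blocked; kappa ⊥ nu | {alpha, beta, gamma} holds.

Yes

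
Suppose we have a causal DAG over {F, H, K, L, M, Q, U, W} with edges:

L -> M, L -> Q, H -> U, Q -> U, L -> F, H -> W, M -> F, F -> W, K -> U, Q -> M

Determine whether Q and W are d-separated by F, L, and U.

There are 5 undirected paths between Q and W; checking each against the conditioning set {F, L, U}:
  1. Q ← L → F → W — L:fork[blocks]; F:chain[blocks] ⇒ blocked
  2. Q ← L → M → F → W — L:fork[blocks]; M:chain[open]; F:chain[blocks] ⇒ blocked
  3. Q → M → F → W — M:chain[open]; F:chain[blocks] ⇒ blocked
  4. Q → M ← L → F → W — M:collider[open]; L:fork[blocks]; F:chain[blocks] ⇒ blocked
  5. Q → U ← H → W — U:collider[open]; H:fork[open] ⇒ active
Because an active path exists, Q and W are not d-separated.

No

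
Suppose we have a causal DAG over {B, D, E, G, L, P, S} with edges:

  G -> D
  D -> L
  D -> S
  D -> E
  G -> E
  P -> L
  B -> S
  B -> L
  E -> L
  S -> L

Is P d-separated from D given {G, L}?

No

5 paths connect P and D; each must be blocked for d-separation to hold:
Path 1: P → L ← E ← G → D
  G is a fork here and G is conditioned on, so the path is blocked at G.
Path 2: P → L ← E ← D
  L is a collider and L is conditioned on, which opens it; E is a chain and E is not conditioned on — no node blocks this path, so it is active.
Path 3: P → L ← B → S ← D
  L is a collider and L is conditioned on, which opens it; B is a fork and B is not conditioned on; S is a collider and its descendant L is conditioned on, which opens it — no node blocks this path, so it is active.
Path 4: P → L ← S ← D
  L is a collider and L is conditioned on, which opens it; S is a chain and S is not conditioned on — no node blocks this path, so it is active.
Path 5: P → L ← D
  L is a collider and L is conditioned on, which opens it — no node blocks this path, so it is active.
Since the path P → L ← E ← D is active, P and D are not d-separated given {G, L}.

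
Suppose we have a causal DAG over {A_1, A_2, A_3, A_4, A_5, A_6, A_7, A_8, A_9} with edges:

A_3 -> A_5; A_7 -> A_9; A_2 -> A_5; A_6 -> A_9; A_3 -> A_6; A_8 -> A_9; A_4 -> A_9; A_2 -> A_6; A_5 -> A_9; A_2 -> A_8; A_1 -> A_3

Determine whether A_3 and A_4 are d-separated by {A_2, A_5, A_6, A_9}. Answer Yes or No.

Enumerating the 6 paths from A_3 to A_4 and testing each for blocking by {A_2, A_5, A_6, A_9}:
  1. A_3 → A_5 → A_9 ← A_4 — A_5:chain[blocks]; A_9:collider[open] ⇒ blocked
  2. A_3 → A_5 ← A_2 → A_8 → A_9 ← A_4 — A_5:collider[open]; A_2:fork[blocks]; A_8:chain[open]; A_9:collider[open] ⇒ blocked
  3. A_3 → A_5 ← A_2 → A_6 → A_9 ← A_4 — A_5:collider[open]; A_2:fork[blocks]; A_6:chain[blocks]; A_9:collider[open] ⇒ blocked
  4. A_3 → A_6 → A_9 ← A_4 — A_6:chain[blocks]; A_9:collider[open] ⇒ blocked
  5. A_3 → A_6 ← A_2 → A_8 → A_9 ← A_4 — A_6:collider[open]; A_2:fork[blocks]; A_8:chain[open]; A_9:collider[open] ⇒ blocked
  6. A_3 → A_6 ← A_2 → A_5 → A_9 ← A_4 — A_6:collider[open]; A_2:fork[blocks]; A_5:chain[blocks]; A_9:collider[open] ⇒ blocked
Since every path is blocked, d-separation holds.

Yes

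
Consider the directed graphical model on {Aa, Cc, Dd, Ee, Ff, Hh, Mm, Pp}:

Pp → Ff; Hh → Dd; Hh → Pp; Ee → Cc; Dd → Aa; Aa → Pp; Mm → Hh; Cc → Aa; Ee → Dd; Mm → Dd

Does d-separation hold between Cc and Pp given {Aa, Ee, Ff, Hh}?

We examine all 6 paths between Cc and Pp:
Path 1: Cc ← Ee → Dd ← Hh → Pp
  Ee is a fork here and Ee is conditioned on, so the path is blocked at Ee.
Path 2: Cc ← Ee → Dd ← Mm → Hh → Pp
  Ee is a fork here and Ee is conditioned on, so the path is blocked at Ee.
Path 3: Cc ← Ee → Dd → Aa → Pp
  Ee is a fork here and Ee is conditioned on, so the path is blocked at Ee.
Path 4: Cc → Aa → Pp
  Aa is a chain here and Aa is conditioned on, so the path is blocked at Aa.
Path 5: Cc → Aa ← Dd ← Hh → Pp
  Hh is a fork here and Hh is conditioned on, so the path is blocked at Hh.
Path 6: Cc → Aa ← Dd ← Mm → Hh → Pp
  Hh is a chain here and Hh is conditioned on, so the path is blocked at Hh.
Since every path is blocked, d-separation holds.

Yes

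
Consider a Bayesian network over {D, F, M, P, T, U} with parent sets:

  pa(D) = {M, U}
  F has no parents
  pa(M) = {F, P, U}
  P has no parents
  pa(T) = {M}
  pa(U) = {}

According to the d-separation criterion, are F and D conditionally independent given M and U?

Yes — F and D are d-separated given {M, U}.

2 paths connect F and D; each must be blocked for d-separation to hold:
  1. F → M ← U → D — M:collider[open]; U:fork[blocks] ⇒ blocked
  2. F → M → D — M:chain[blocks] ⇒ blocked
Every path is blocked, so F and D are d-separated given {M, U}.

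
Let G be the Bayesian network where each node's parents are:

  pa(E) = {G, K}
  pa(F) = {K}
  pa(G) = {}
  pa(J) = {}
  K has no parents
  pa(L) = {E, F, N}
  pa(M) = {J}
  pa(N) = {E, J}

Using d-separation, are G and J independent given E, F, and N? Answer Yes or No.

Yes

3 paths connect G and J; each must be blocked for d-separation to hold:
  1. G → E → N ← J — E:chain[blocks]; N:collider[open] ⇒ blocked
  2. G → E ← K → F → L ← N ← J — E:collider[open]; K:fork[open]; F:chain[blocks]; L:collider[blocks]; N:chain[blocks] ⇒ blocked
  3. G → E → L ← N ← J — E:chain[blocks]; L:collider[blocks]; N:chain[blocks] ⇒ blocked
Since every path is blocked, d-separation holds.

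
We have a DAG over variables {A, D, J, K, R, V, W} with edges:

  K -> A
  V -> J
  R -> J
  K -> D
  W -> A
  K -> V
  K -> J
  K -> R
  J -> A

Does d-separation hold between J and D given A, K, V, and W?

There are 4 undirected paths between J and D; checking each against the conditioning set {A, K, V, W}:
  1. J → A ← K → D — A:collider[open]; K:fork[blocks] ⇒ blocked
  2. J ← V ← K → D — V:chain[blocks]; K:fork[blocks] ⇒ blocked
  3. J ← K → D — K:fork[blocks] ⇒ blocked
  4. J ← R ← K → D — R:chain[open]; K:fork[blocks] ⇒ blocked
All paths are blocked; J ⊥ D | {A, K, V, W} holds.

Yes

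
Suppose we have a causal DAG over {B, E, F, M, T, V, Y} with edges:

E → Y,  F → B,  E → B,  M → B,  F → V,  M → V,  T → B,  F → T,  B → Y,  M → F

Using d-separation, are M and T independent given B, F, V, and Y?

No — M and T are not d-separated given {B, F, V, Y}.

Enumerating the 6 paths from M to T and testing each for blocking by {B, F, V, Y}:
Path 1: M → V ← F → B ← T
  F is a fork here and F is conditioned on, so the path is blocked at F.
Path 2: M → V ← F → T
  F is a fork here and F is conditioned on, so the path is blocked at F.
Path 3: M → F → B ← T
  F is a chain here and F is conditioned on, so the path is blocked at F.
Path 4: M → F → T
  F is a chain here and F is conditioned on, so the path is blocked at F.
Path 5: M → B ← F → T
  F is a fork here and F is conditioned on, so the path is blocked at F.
Path 6: M → B ← T
  B is a collider and B is conditioned on, which opens it — no node blocks this path, so it is active.
Because an active path exists, M and T are not d-separated.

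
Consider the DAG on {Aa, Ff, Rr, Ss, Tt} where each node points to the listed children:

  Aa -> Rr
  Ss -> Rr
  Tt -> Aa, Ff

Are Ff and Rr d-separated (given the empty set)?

No

The only undirected path from Ff to Rr is:
Path 1: Ff ← Tt → Aa → Rr
  Tt is a fork and Tt is not conditioned on; Aa is a chain and Aa is not conditioned on — no node blocks this path, so it is active.
Since the path Ff ← Tt → Aa → Rr is active, Ff and Rr are not d-separated given ∅.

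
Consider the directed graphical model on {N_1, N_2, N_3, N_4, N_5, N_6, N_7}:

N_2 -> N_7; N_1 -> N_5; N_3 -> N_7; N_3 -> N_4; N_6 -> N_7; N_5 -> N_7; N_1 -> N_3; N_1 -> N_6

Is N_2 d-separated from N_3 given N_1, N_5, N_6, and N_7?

No — N_2 and N_3 are not d-separated given {N_1, N_5, N_6, N_7}.

Enumerating the 3 paths from N_2 to N_3 and testing each for blocking by {N_1, N_5, N_6, N_7}:
Path 1: N_2 → N_7 ← N_6 ← N_1 → N_3
  N_6 is a chain here and N_6 is conditioned on, so the path is blocked at N_6.
Path 2: N_2 → N_7 ← N_5 ← N_1 → N_3
  N_5 is a chain here and N_5 is conditioned on, so the path is blocked at N_5.
Path 3: N_2 → N_7 ← N_3
  N_7 is a collider and N_7 is conditioned on, which opens it — no node blocks this path, so it is active.
Since the path N_2 → N_7 ← N_3 is active, N_2 and N_3 are not d-separated given {N_1, N_5, N_6, N_7}.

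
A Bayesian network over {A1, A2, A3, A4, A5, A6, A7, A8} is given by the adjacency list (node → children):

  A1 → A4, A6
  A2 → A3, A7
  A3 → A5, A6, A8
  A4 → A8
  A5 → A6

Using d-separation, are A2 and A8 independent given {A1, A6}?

3 paths connect A2 and A8; each must be blocked for d-separation to hold:
Path 1: A2 → A3 → A5 → A6 ← A1 → A4 → A8
  A1 is a fork here and A1 is conditioned on, so the path is blocked at A1.
Path 2: A2 → A3 → A8
  A3 is a chain and A3 is not conditioned on — no node blocks this path, so it is active.
Path 3: A2 → A3 → A6 ← A1 → A4 → A8
  A1 is a fork here and A1 is conditioned on, so the path is blocked at A1.
Since the path A2 → A3 → A8 is active, A2 and A8 are not d-separated given {A1, A6}.

No — A2 and A8 are not d-separated given {A1, A6}.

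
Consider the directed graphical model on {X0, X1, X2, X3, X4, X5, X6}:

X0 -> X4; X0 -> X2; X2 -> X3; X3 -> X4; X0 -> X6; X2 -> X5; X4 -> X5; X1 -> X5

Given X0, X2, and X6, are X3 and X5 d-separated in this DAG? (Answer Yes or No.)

No

Enumerating the 4 paths from X3 to X5 and testing each for blocking by {X0, X2, X6}:
Path 1: X3 → X4 ← X0 → X2 → X5
  X4 is a collider here and neither X4 nor any of its descendants is conditioned on, so the collider stays closed — the path is blocked at X4.
Path 2: X3 → X4 → X5
  X4 is a chain and X4 is not conditioned on — no node blocks this path, so it is active.
Path 3: X3 ← X2 ← X0 → X4 → X5
  X2 is a chain here and X2 is conditioned on, so the path is blocked at X2.
Path 4: X3 ← X2 → X5
  X2 is a fork here and X2 is conditioned on, so the path is blocked at X2.
Since the path X3 → X4 → X5 is active, X3 and X5 are not d-separated given {X0, X2, X6}.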